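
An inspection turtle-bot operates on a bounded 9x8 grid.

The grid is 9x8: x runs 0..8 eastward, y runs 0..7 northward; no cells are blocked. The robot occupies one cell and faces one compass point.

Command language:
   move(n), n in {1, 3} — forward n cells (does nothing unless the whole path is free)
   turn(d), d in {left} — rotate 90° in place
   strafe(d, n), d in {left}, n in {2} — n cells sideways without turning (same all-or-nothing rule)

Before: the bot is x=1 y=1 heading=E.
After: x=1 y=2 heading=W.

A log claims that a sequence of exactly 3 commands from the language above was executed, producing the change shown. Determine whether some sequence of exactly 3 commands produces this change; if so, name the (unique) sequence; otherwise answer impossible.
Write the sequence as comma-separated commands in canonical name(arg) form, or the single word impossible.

key: position moved to (1,2) AND the heading swung to W — translation plus rotation needed
begin: x=1 y=1 heading=E
t=1 turn(left) ⇒ x=1 y=1 heading=N
t=2 move(1) ⇒ x=1 y=2 heading=N
t=3 turn(left) ⇒ x=1 y=2 heading=W
no other 3-command option fits: unique.

turn(left), move(1), turn(left)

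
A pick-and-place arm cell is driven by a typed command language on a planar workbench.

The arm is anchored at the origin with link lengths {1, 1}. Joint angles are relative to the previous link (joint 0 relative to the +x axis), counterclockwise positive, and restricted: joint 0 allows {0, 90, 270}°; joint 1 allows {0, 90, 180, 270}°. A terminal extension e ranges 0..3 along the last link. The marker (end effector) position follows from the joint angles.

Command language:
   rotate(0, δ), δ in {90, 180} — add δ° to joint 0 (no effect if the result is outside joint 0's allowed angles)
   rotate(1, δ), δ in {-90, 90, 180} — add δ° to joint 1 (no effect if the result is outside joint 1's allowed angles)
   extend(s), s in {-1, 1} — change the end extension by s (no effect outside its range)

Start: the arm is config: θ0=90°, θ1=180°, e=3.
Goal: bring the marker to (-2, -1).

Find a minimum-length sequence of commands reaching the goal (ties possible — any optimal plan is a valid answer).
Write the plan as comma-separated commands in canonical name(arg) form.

from: config: θ0=90°, θ1=180°, e=3
t=1 rotate(0, 180) ⇒ config: θ0=270°, θ1=180°, e=3
t=2 extend(-1) ⇒ config: θ0=270°, θ1=180°, e=2
t=3 extend(-1) ⇒ config: θ0=270°, θ1=180°, e=1
t=4 rotate(1, 90) ⇒ config: θ0=270°, θ1=270°, e=1
no 3-step plan works, so 4 is optimal.

rotate(0, 180), extend(-1), extend(-1), rotate(1, 90)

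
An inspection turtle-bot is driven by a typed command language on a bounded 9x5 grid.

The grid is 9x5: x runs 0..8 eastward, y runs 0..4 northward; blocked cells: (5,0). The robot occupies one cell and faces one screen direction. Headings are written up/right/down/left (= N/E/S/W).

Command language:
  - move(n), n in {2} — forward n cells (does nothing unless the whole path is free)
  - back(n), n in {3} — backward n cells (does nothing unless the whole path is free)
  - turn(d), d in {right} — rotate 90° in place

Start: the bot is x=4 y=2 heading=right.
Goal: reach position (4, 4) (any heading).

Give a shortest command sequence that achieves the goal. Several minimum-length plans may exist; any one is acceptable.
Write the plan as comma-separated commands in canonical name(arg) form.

start: x=4 y=2 heading=right
1. turn(right) → x=4 y=2 heading=down
2. turn(right) → x=4 y=2 heading=left
3. turn(right) → x=4 y=2 heading=up
4. move(2) → x=4 y=4 heading=up
nothing shorter than 4 reaches the goal.

turn(right), turn(right), turn(right), move(2)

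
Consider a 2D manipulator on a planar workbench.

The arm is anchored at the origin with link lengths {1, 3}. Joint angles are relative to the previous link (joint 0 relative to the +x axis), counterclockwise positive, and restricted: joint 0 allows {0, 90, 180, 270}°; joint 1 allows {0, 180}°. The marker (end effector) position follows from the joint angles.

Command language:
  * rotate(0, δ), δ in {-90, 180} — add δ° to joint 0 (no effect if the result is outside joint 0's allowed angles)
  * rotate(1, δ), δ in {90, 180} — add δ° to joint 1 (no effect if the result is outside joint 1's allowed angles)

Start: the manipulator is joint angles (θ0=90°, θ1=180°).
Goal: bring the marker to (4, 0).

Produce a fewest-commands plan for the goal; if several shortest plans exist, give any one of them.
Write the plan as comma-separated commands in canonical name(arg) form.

rotate(0, -90), rotate(1, 180)

start: joint angles (θ0=90°, θ1=180°)
t=1 rotate(0, -90) ⇒ joint angles (θ0=0°, θ1=180°)
t=2 rotate(1, 180) ⇒ joint angles (θ0=0°, θ1=0°)
shorter routes all fall short; 2 is best.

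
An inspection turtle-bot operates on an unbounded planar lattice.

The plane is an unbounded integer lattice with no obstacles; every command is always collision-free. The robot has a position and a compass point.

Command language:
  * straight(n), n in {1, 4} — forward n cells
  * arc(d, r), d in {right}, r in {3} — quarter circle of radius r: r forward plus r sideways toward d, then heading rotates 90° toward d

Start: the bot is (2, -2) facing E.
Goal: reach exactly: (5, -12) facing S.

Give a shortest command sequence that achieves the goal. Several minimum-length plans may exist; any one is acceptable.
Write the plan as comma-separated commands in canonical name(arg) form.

from: (2, -2) facing E
t=1 arc(right, 3) ⇒ (5, -5) facing S
t=2 straight(1) ⇒ (5, -6) facing S
t=3 straight(1) ⇒ (5, -7) facing S
t=4 straight(1) ⇒ (5, -8) facing S
t=5 straight(4) ⇒ (5, -12) facing S
nothing shorter than 5 reaches the goal.

arc(right, 3), straight(1), straight(1), straight(1), straight(4)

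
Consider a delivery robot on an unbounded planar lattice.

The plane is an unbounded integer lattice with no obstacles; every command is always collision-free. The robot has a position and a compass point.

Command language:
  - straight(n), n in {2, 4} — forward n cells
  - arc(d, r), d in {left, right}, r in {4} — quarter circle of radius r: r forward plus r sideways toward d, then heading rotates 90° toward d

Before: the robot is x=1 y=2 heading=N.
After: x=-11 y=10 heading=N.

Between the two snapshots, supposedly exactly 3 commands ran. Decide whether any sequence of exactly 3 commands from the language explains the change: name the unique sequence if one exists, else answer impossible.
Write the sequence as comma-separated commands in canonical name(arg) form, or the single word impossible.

arc(left, 4), straight(4), arc(right, 4)

key: order matters: swapping arc(left, 4) and arc(right, 4) lands elsewhere
t0: x=1 y=2 heading=N
1. arc(left, 4) → x=-3 y=6 heading=W
2. straight(4) → x=-7 y=6 heading=W
3. arc(right, 4) → x=-11 y=10 heading=N
uniquely the one of 64 3-step routes that fits.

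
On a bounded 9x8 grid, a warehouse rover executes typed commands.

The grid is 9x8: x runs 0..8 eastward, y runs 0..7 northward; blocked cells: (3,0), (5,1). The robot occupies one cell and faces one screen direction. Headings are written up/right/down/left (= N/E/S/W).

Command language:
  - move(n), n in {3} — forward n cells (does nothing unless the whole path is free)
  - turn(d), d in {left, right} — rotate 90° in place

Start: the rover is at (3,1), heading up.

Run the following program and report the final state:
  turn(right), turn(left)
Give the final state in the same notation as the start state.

initial: at (3,1), heading up
step 1 (turn(right)): at (3,1), heading right
step 2 (turn(left)): at (3,1), heading up

at (3,1), heading up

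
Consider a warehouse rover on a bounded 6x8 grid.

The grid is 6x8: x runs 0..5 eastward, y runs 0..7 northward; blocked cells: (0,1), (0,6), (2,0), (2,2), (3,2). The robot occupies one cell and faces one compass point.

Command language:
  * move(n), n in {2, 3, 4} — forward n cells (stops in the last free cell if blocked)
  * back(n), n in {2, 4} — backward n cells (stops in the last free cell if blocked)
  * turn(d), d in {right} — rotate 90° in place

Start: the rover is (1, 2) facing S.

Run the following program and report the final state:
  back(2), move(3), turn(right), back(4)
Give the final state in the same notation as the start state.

begin: (1, 2) facing S
t=1 back(2) ⇒ (1, 4) facing S
t=2 move(3) ⇒ (1, 1) facing S
t=3 turn(right) ⇒ (1, 1) facing W
t=4 back(4) ⇒ (5, 1) facing W

(5, 1) facing W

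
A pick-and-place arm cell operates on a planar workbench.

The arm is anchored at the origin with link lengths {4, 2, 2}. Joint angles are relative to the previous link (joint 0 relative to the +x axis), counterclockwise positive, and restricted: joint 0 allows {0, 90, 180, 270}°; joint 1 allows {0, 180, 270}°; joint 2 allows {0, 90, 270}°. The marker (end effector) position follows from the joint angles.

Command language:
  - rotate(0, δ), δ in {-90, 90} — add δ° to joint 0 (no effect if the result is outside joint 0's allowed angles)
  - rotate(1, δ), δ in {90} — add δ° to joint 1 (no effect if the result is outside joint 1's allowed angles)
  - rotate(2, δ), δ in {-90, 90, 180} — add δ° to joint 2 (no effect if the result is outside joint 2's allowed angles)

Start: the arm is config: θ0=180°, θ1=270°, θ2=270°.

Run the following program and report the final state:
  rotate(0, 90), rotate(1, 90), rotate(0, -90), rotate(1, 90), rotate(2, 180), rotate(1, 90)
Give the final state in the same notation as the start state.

from: config: θ0=180°, θ1=270°, θ2=270°
step 1 (rotate(0, 90)): config: θ0=270°, θ1=270°, θ2=270°
step 2 (rotate(1, 90)): config: θ0=270°, θ1=0°, θ2=270°
step 3 (rotate(0, -90)): config: θ0=180°, θ1=0°, θ2=270°
step 4 (rotate(1, 90)): config: θ0=180°, θ1=0°, θ2=270°
step 5 (rotate(2, 180)): config: θ0=180°, θ1=0°, θ2=90°
step 6 (rotate(1, 90)): config: θ0=180°, θ1=0°, θ2=90°

config: θ0=180°, θ1=0°, θ2=90°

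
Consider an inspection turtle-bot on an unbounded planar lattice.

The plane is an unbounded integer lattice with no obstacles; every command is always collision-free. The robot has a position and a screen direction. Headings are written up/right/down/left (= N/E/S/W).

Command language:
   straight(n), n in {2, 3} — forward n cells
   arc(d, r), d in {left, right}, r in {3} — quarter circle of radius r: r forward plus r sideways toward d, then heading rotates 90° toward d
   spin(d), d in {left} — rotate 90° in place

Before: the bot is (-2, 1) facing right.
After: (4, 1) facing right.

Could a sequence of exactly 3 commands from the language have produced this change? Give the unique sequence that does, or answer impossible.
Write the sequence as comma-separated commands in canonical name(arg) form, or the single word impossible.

key: still facing E at the end — nothing in the sequence rotates
initial: (-2, 1) facing right
[1] after straight(2): (0, 1) facing right
[2] after straight(2): (2, 1) facing right
[3] after straight(2): (4, 1) facing right
uniquely the one of 125 3-step routes that fits.

straight(2), straight(2), straight(2)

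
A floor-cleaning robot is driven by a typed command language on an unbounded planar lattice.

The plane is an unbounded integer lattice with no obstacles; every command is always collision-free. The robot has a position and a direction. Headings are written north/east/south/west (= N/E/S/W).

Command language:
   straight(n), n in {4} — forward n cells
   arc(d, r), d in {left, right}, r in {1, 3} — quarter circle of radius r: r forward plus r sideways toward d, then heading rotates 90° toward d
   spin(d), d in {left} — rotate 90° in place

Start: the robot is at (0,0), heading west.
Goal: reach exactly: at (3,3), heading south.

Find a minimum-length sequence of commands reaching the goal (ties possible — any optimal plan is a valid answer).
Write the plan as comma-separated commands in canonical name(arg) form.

initial: at (0,0), heading west
t=1 arc(right, 1) ⇒ at (-1,1), heading north
t=2 arc(right, 3) ⇒ at (2,4), heading east
t=3 arc(right, 1) ⇒ at (3,3), heading south
nothing shorter than 3 reaches the goal.

arc(right, 1), arc(right, 3), arc(right, 1)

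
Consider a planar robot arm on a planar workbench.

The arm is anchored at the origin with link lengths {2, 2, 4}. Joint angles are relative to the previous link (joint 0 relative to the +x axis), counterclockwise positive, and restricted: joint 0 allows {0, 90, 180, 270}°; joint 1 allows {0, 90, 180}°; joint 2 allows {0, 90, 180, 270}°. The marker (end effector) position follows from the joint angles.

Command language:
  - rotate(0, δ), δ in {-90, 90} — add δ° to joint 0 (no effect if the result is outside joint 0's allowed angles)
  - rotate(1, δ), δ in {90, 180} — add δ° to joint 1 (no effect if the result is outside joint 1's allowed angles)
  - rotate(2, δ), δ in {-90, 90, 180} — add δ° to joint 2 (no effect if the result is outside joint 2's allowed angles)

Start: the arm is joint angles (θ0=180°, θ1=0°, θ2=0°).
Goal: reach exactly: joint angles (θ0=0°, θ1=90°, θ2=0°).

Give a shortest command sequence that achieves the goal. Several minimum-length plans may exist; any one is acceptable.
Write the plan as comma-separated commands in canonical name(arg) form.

t0: joint angles (θ0=180°, θ1=0°, θ2=0°)
[1] after rotate(1, 90): joint angles (θ0=180°, θ1=90°, θ2=0°)
[2] after rotate(0, 90): joint angles (θ0=270°, θ1=90°, θ2=0°)
[3] after rotate(0, 90): joint angles (θ0=0°, θ1=90°, θ2=0°)
no 2-step plan works, so 3 is optimal.

rotate(1, 90), rotate(0, 90), rotate(0, 90)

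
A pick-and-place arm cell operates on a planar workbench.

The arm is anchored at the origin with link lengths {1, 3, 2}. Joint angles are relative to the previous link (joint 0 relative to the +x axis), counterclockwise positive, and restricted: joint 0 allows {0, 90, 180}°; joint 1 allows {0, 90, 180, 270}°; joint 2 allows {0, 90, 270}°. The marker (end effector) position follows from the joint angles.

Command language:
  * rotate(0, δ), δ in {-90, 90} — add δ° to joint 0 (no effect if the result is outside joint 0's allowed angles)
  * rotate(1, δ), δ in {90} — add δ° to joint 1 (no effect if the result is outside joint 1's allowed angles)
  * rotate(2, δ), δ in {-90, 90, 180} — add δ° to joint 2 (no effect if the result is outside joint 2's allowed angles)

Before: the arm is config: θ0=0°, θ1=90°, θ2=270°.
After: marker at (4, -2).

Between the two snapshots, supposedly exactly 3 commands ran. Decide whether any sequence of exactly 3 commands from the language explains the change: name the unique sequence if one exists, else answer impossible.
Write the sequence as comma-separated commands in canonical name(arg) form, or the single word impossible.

t0: config: θ0=0°, θ1=90°, θ2=270°
1. rotate(1, 90) → config: θ0=0°, θ1=180°, θ2=270°
2. rotate(1, 90) → config: θ0=0°, θ1=270°, θ2=270°
3. rotate(1, 90) → config: θ0=0°, θ1=0°, θ2=270°
uniquely the one of 216 3-step routes that fits.

rotate(1, 90), rotate(1, 90), rotate(1, 90)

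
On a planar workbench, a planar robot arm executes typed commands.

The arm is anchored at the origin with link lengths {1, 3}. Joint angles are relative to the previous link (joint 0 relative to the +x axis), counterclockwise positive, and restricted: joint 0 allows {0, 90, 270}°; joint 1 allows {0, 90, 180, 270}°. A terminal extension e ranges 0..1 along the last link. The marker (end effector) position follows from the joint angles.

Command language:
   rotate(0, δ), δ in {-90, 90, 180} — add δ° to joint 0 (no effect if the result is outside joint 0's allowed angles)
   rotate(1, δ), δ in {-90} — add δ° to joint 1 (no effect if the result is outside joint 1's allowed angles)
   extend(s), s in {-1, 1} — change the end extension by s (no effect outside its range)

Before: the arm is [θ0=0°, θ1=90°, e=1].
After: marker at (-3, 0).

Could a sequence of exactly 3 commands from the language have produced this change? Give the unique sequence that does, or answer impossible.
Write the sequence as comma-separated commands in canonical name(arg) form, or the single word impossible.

rotate(1, -90), rotate(1, -90), rotate(1, -90)

initial: [θ0=0°, θ1=90°, e=1]
step 1 (rotate(1, -90)): [θ0=0°, θ1=0°, e=1]
step 2 (rotate(1, -90)): [θ0=0°, θ1=270°, e=1]
step 3 (rotate(1, -90)): [θ0=0°, θ1=180°, e=1]
no other 3-command option fits: unique.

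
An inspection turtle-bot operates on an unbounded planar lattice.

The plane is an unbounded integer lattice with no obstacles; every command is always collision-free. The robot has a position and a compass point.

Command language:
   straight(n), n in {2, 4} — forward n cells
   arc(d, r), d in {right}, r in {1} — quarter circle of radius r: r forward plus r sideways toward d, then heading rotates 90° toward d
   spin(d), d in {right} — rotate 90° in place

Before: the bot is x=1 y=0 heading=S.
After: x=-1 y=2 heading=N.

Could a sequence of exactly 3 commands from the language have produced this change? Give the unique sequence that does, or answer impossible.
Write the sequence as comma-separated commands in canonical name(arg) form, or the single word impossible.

key: position moved to (-1,2) AND the heading swung to N — translation plus rotation needed
begin: x=1 y=0 heading=S
[1] after arc(right, 1): x=0 y=-1 heading=W
[2] after arc(right, 1): x=-1 y=0 heading=N
[3] after straight(2): x=-1 y=2 heading=N
no other 3-command option fits: unique.

arc(right, 1), arc(right, 1), straight(2)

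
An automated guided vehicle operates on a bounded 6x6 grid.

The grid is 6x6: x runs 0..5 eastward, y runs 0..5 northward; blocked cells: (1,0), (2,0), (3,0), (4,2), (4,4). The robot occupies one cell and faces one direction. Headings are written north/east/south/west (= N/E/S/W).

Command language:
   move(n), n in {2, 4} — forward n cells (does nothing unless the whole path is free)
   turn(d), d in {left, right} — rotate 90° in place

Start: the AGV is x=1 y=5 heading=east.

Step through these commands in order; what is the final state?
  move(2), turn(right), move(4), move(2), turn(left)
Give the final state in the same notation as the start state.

t0: x=1 y=5 heading=east
step 1 (move(2)): x=3 y=5 heading=east
step 2 (turn(right)): x=3 y=5 heading=south
step 3 (move(4)): x=3 y=1 heading=south
step 4 (move(2)): x=3 y=1 heading=south
step 5 (turn(left)): x=3 y=1 heading=east

x=3 y=1 heading=east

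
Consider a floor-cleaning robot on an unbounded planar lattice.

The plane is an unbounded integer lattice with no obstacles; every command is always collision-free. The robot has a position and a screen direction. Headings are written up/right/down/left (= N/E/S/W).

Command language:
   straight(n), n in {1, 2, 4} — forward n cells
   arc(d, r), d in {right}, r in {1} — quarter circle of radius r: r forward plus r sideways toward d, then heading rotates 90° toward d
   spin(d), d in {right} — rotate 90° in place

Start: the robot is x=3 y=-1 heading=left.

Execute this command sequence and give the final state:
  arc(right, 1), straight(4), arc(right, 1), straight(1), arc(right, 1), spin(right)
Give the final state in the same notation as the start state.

t0: x=3 y=-1 heading=left
[1] after arc(right, 1): x=2 y=0 heading=up
[2] after straight(4): x=2 y=4 heading=up
[3] after arc(right, 1): x=3 y=5 heading=right
[4] after straight(1): x=4 y=5 heading=right
[5] after arc(right, 1): x=5 y=4 heading=down
[6] after spin(right): x=5 y=4 heading=left

x=5 y=4 heading=left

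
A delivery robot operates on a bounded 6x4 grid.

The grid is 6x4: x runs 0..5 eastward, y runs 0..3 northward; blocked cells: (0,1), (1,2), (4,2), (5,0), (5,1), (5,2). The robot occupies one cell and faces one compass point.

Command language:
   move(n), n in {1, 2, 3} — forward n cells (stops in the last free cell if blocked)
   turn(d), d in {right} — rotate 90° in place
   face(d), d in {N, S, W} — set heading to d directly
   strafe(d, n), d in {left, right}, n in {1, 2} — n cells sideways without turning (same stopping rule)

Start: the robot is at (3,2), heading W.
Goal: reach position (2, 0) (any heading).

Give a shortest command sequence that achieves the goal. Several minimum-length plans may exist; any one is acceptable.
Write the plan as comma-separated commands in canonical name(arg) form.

begin: at (3,2), heading W
step 1 (strafe(left, 2)): at (3,0), heading W
step 2 (move(1)): at (2,0), heading W
minimal: 2 command(s), checked below 2.

strafe(left, 2), move(1)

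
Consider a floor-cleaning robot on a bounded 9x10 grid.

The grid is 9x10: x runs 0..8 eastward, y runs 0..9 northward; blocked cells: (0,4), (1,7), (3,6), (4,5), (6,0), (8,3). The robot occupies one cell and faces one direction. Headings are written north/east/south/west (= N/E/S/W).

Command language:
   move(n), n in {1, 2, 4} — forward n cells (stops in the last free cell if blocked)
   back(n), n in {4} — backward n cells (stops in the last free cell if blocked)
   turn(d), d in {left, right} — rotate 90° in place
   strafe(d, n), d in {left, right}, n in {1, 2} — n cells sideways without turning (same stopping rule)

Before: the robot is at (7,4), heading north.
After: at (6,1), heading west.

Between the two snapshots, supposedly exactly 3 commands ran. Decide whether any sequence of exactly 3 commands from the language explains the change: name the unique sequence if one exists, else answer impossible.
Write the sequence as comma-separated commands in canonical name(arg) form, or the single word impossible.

strafe(left, 1), back(4), turn(left)

key: cell and facing (now W) both changed — the 3 commands mix motion and turning
begin: at (7,4), heading north
t=1 strafe(left, 1) ⇒ at (6,4), heading north
t=2 back(4) ⇒ at (6,1), heading north
t=3 turn(left) ⇒ at (6,1), heading west
all 1000 alternatives checked — unique.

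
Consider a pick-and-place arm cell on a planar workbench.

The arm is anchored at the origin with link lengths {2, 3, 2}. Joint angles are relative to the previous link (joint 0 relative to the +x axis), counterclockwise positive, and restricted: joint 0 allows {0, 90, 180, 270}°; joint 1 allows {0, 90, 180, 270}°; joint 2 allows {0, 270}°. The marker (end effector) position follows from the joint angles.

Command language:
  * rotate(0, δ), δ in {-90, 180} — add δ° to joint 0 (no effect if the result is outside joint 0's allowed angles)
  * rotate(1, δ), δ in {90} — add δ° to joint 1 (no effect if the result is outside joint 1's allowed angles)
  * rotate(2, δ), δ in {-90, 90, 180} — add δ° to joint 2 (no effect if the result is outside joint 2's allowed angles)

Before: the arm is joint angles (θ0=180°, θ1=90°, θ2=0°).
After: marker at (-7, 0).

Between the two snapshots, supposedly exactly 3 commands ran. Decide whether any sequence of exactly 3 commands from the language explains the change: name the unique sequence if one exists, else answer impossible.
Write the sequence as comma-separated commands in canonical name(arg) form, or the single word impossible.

rotate(1, 90), rotate(1, 90), rotate(1, 90)

start: joint angles (θ0=180°, θ1=90°, θ2=0°)
[1] after rotate(1, 90): joint angles (θ0=180°, θ1=180°, θ2=0°)
[2] after rotate(1, 90): joint angles (θ0=180°, θ1=270°, θ2=0°)
[3] after rotate(1, 90): joint angles (θ0=180°, θ1=0°, θ2=0°)
no rival 3-sequence matches.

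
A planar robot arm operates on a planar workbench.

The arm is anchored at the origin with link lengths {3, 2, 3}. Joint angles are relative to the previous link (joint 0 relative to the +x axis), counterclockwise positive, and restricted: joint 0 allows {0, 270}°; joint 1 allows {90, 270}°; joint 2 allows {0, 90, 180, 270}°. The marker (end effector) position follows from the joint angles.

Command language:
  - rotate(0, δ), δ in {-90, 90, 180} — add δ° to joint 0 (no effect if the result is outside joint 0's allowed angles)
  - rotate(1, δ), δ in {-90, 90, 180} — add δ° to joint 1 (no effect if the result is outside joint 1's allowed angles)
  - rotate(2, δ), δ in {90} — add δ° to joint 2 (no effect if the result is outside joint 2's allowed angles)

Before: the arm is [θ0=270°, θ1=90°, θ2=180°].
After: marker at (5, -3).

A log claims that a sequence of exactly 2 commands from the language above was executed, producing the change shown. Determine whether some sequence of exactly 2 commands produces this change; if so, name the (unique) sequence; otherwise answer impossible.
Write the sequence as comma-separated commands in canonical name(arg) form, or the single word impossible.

rotate(2, 90), rotate(2, 90)

from: [θ0=270°, θ1=90°, θ2=180°]
t=1 rotate(2, 90) ⇒ [θ0=270°, θ1=90°, θ2=270°]
t=2 rotate(2, 90) ⇒ [θ0=270°, θ1=90°, θ2=0°]
all 49 alternatives checked — unique.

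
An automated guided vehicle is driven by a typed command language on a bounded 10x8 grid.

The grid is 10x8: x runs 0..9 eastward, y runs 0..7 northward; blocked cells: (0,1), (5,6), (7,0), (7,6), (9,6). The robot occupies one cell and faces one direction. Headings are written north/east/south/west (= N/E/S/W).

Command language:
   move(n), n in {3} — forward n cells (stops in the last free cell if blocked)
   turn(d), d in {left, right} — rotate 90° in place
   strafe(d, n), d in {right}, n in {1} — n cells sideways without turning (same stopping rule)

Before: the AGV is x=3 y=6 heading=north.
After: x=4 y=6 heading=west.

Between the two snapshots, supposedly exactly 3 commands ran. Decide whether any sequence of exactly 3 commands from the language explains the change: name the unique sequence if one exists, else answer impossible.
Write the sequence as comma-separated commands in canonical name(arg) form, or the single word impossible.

key: the second strafe(right, 1) is stopped early by the blocked cell at (5,6)
from: x=3 y=6 heading=north
[1] after strafe(right, 1): x=4 y=6 heading=north
[2] after strafe(right, 1): x=4 y=6 heading=north
[3] after turn(left): x=4 y=6 heading=west
no rival 3-sequence matches.

strafe(right, 1), strafe(right, 1), turn(left)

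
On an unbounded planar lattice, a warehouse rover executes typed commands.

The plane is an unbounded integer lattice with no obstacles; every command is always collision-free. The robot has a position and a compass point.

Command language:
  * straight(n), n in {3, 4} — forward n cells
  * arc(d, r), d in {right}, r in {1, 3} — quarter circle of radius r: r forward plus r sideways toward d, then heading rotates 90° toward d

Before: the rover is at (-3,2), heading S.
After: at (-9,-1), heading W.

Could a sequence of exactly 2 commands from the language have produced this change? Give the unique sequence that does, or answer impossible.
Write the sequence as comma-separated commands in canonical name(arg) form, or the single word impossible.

key: order matters: swapping arc(right, 3) and straight(3) lands elsewhere
initial: at (-3,2), heading S
step 1 (arc(right, 3)): at (-6,-1), heading W
step 2 (straight(3)): at (-9,-1), heading W
no other 2-command option fits: unique.

arc(right, 3), straight(3)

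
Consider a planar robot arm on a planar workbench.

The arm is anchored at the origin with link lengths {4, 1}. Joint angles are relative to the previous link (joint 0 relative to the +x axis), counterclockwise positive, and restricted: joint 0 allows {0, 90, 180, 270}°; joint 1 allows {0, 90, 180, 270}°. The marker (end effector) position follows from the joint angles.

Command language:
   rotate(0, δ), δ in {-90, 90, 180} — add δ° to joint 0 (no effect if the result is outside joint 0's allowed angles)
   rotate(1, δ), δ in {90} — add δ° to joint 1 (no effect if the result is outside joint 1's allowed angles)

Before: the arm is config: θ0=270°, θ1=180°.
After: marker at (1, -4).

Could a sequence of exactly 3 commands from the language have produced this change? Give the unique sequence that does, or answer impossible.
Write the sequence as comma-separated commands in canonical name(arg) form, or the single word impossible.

rotate(1, 90), rotate(1, 90), rotate(1, 90)

initial: config: θ0=270°, θ1=180°
1. rotate(1, 90) → config: θ0=270°, θ1=270°
2. rotate(1, 90) → config: θ0=270°, θ1=0°
3. rotate(1, 90) → config: θ0=270°, θ1=90°
no other 3-command option fits: unique.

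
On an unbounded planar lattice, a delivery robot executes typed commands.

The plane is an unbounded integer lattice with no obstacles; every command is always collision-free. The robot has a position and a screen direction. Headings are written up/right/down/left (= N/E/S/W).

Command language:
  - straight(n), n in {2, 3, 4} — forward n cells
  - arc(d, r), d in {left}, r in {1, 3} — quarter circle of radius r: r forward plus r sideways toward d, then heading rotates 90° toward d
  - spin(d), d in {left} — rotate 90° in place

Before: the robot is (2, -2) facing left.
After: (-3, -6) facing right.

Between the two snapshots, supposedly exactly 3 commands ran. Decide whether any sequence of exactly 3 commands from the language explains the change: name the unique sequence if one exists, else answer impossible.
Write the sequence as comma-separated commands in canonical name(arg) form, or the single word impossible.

straight(3), arc(left, 3), arc(left, 1)

key: cell and facing (now E) both changed — the 3 commands mix motion and turning
t0: (2, -2) facing left
[1] after straight(3): (-1, -2) facing left
[2] after arc(left, 3): (-4, -5) facing down
[3] after arc(left, 1): (-3, -6) facing right
uniquely the one of 216 3-step routes that fits.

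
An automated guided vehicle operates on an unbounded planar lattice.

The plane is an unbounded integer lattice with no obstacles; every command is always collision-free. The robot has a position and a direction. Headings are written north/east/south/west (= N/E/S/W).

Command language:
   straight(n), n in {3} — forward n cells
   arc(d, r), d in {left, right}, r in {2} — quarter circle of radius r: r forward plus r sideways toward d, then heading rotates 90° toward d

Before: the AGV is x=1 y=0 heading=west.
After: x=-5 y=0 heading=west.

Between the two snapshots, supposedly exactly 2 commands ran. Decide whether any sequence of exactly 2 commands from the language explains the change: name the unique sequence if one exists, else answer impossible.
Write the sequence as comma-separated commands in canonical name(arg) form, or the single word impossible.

key: still facing W at the end — nothing in the sequence rotates
initial: x=1 y=0 heading=west
t=1 straight(3) ⇒ x=-2 y=0 heading=west
t=2 straight(3) ⇒ x=-5 y=0 heading=west
no other 2-command option fits: unique.

straight(3), straight(3)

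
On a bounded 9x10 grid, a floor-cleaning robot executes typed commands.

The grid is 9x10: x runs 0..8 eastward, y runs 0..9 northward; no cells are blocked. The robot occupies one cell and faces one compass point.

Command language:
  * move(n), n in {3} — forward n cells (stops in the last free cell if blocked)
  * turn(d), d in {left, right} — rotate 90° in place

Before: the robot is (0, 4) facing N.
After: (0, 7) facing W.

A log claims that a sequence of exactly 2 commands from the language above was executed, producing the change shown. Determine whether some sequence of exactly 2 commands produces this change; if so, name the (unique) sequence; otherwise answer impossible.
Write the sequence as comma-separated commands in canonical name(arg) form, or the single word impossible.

move(3), turn(left)

key: running turn(left) before move(3) would end elsewhere — order is forced
initial: (0, 4) facing N
[1] after move(3): (0, 7) facing N
[2] after turn(left): (0, 7) facing W
all 9 alternatives checked — unique.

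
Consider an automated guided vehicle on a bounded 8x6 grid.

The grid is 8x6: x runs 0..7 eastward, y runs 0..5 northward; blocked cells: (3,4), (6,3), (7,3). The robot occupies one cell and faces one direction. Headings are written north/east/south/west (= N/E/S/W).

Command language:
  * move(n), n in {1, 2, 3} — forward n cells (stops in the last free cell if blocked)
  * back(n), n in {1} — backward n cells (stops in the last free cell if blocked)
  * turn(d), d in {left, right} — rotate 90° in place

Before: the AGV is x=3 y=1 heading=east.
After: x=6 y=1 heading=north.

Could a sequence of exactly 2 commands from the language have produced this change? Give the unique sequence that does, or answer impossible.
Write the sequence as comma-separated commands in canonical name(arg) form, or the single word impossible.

key: position moved to (6,1) AND the heading swung to N — translation plus rotation needed
from: x=3 y=1 heading=east
step 1 (move(3)): x=6 y=1 heading=east
step 2 (turn(left)): x=6 y=1 heading=north
no rival 2-sequence matches.

move(3), turn(left)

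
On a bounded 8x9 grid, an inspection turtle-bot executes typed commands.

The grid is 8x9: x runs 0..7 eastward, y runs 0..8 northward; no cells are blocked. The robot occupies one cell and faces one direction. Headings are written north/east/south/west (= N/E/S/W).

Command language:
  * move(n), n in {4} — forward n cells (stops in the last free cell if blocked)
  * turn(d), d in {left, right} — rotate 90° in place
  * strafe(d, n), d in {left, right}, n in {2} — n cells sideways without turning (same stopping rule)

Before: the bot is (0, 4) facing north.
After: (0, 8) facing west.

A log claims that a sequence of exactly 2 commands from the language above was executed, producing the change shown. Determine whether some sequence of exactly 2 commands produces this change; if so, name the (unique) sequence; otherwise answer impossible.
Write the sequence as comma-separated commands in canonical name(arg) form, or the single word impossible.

key: cell and facing (now W) both changed — the 2 commands mix motion and turning
from: (0, 4) facing north
1. move(4) → (0, 8) facing north
2. turn(left) → (0, 8) facing west
uniquely the one of 25 2-step routes that fits.

move(4), turn(left)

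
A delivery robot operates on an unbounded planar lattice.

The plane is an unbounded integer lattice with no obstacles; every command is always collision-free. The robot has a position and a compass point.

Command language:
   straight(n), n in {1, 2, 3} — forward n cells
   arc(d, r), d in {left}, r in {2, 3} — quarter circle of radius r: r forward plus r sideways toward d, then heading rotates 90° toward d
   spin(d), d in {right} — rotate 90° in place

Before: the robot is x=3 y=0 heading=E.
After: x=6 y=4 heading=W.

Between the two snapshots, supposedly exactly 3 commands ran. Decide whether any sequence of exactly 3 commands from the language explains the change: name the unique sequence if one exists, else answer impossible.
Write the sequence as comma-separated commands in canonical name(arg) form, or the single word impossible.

straight(3), arc(left, 2), arc(left, 2)

key: order matters: swapping straight(3) and arc(left, 2) lands elsewhere
initial: x=3 y=0 heading=E
t=1 straight(3) ⇒ x=6 y=0 heading=E
t=2 arc(left, 2) ⇒ x=8 y=2 heading=N
t=3 arc(left, 2) ⇒ x=6 y=4 heading=W
no rival 3-sequence matches.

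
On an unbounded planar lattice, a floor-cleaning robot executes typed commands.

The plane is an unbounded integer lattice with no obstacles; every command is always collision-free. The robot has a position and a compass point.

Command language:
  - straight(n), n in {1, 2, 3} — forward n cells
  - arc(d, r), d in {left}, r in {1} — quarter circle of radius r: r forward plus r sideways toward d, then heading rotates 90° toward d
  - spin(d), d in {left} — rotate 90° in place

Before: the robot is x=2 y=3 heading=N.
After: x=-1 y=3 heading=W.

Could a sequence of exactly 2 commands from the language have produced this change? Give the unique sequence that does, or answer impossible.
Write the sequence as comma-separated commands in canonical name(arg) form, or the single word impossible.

spin(left), straight(3)

key: cell and facing (now W) both changed — the 2 commands mix motion and turning
begin: x=2 y=3 heading=N
step 1 (spin(left)): x=2 y=3 heading=W
step 2 (straight(3)): x=-1 y=3 heading=W
no other 2-command option fits: unique.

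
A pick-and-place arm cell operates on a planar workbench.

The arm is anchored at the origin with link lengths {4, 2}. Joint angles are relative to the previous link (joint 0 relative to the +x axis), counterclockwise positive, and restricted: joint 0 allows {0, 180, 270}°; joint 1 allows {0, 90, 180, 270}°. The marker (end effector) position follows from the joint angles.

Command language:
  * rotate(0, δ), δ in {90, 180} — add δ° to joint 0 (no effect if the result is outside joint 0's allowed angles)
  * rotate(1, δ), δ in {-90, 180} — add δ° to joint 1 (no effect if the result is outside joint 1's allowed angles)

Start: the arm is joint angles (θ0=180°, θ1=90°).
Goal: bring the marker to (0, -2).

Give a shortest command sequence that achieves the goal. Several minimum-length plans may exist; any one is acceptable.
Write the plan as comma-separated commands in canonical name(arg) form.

from: joint angles (θ0=180°, θ1=90°)
[1] after rotate(1, 180): joint angles (θ0=180°, θ1=270°)
[2] after rotate(1, -90): joint angles (θ0=180°, θ1=180°)
[3] after rotate(0, 90): joint angles (θ0=270°, θ1=180°)
nothing shorter than 3 reaches the goal.

rotate(1, 180), rotate(1, -90), rotate(0, 90)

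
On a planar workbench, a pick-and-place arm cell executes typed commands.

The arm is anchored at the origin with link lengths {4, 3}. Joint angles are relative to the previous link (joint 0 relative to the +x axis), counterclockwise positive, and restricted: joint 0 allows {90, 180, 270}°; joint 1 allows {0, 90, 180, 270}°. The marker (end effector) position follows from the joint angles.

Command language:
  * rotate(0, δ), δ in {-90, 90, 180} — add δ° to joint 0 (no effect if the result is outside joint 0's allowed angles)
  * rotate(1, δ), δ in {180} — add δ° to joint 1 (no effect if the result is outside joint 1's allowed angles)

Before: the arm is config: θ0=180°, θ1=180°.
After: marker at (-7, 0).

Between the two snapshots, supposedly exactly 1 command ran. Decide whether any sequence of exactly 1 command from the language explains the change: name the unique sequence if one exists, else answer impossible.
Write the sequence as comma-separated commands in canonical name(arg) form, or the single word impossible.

from: config: θ0=180°, θ1=180°
1. rotate(1, 180) → config: θ0=180°, θ1=0°
no rival 1-sequence matches.

rotate(1, 180)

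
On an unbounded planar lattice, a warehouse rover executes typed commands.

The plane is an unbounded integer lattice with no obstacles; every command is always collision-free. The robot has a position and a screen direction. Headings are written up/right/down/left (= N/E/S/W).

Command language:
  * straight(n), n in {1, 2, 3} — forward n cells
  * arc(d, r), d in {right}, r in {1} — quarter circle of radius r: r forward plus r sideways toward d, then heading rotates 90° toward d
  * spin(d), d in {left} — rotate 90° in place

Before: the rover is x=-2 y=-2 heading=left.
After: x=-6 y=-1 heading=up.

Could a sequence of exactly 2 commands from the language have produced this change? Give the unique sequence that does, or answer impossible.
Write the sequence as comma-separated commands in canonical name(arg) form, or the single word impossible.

straight(3), arc(right, 1)

key: running arc(right, 1) before straight(3) would end elsewhere — order is forced
from: x=-2 y=-2 heading=left
step 1 (straight(3)): x=-5 y=-2 heading=left
step 2 (arc(right, 1)): x=-6 y=-1 heading=up
all 25 alternatives checked — unique.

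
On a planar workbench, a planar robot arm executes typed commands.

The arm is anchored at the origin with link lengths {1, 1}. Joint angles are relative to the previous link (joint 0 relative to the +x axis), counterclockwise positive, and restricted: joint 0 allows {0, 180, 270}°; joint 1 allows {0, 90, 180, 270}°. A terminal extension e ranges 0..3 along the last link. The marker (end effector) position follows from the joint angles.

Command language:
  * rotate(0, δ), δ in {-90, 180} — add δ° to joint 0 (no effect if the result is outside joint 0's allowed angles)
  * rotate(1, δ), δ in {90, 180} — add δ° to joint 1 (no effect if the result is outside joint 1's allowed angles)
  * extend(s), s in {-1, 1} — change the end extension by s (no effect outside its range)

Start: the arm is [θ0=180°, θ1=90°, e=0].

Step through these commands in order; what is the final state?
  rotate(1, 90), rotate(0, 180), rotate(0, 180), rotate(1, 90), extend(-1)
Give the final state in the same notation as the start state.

from: [θ0=180°, θ1=90°, e=0]
1. rotate(1, 90) → [θ0=180°, θ1=180°, e=0]
2. rotate(0, 180) → [θ0=0°, θ1=180°, e=0]
3. rotate(0, 180) → [θ0=180°, θ1=180°, e=0]
4. rotate(1, 90) → [θ0=180°, θ1=270°, e=0]
5. extend(-1) → [θ0=180°, θ1=270°, e=0]

[θ0=180°, θ1=270°, e=0]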